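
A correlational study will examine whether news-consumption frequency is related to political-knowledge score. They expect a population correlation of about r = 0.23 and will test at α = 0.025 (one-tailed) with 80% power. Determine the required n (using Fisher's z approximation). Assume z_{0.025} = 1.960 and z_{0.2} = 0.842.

n = 147

Fisher's z: C = ½·ln((1+r)/(1−r)) = ½·ln(1.5974) = 0.2342.
n = ((z_{α} + z_β)/C)² + 3.
(1.960 + 0.842) / 0.2342 = 2.802 / 0.2342 = 11.964.
n = 11.964² + 3 = 143.14 + 3 = 146.1.
Round up.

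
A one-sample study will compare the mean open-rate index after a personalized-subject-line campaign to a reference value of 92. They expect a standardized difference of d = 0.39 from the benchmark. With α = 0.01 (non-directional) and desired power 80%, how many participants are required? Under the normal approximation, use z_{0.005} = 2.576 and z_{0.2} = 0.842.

n = 77

For a one-sample test: n = ((z_{α/2} + z_β) / d)².
z_{α/2} + z_β = 2.576 + 0.842 = 3.418.
n = (3.418 / 0.39)² = 8.764² = 76.81.
Round up.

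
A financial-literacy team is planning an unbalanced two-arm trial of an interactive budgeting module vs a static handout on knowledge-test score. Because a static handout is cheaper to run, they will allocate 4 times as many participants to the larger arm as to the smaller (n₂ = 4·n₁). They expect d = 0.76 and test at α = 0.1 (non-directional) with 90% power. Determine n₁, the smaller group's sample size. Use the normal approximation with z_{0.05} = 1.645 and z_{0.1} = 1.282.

With allocation ratio k = n₂/n₁ = 4, Var(x̄₁−x̄₂) = σ²(1/n₁ + 1/(k·n₁)) = σ²·(k+1)/(k·n₁).
So n₁ = (1 + 1/k)·((z_{α/2} + z_β)/d)² = 1.250 × (2.927/0.76)².
n₁ = 1.250 × 14.83 = 18.5.
Round up: n₁ = 19, giving n₂ = 4 × 19 = 76.

n₁ = 19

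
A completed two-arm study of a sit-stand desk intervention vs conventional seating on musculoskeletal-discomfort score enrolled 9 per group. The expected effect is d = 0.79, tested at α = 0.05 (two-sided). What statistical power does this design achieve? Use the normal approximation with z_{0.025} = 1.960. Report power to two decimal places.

For two equal groups, power = Φ(d·√(n/2) − z_{α/2}).
d·√(n/2) = 0.79 × √(9/2) = 0.79 × 2.121 = 1.676.
z_β = 1.676 − 1.960 = -0.284.
Power = Φ(-0.284) = 0.388.

power ≈ 0.39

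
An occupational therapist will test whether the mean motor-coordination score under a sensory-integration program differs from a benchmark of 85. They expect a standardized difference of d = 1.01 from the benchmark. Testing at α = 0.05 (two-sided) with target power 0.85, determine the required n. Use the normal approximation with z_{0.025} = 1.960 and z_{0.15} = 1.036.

n = 9

For a one-sample test: n = ((z_{α/2} + z_β) / d)².
z_{α/2} + z_β = 1.960 + 1.036 = 2.996.
n = (2.996 / 1.01)² = 2.966² = 8.80.
Round up.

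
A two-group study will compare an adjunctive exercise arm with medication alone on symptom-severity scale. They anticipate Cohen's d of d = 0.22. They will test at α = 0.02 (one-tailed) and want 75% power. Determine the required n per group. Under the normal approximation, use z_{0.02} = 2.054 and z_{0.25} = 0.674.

For two independent groups with equal n: n = 2·((z_{α} + z_β) / d)².
z_{α} + z_β = 2.054 + 0.674 = 2.728.
n = 2 × (2.728 / 0.22)² = 2 × 12.400² = 2 × 153.76 = 307.5.
Round up to the next whole participant.

n = 308 per group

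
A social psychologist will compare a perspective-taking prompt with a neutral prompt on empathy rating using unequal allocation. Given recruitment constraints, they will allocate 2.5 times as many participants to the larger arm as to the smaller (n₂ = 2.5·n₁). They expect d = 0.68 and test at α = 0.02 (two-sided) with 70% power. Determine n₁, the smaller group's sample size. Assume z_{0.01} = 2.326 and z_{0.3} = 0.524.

n₁ = 25

With allocation ratio k = n₂/n₁ = 2.5, Var(x̄₁−x̄₂) = σ²(1/n₁ + 1/(k·n₁)) = σ²·(k+1)/(k·n₁).
So n₁ = (1 + 1/k)·((z_{α/2} + z_β)/d)² = 1.400 × (2.850/0.68)².
n₁ = 1.400 × 17.57 = 24.6.
Round up: n₁ = 25, giving n₂ = ⌈2.5 × 25⌉ = ⌈62.5⌉ = 63.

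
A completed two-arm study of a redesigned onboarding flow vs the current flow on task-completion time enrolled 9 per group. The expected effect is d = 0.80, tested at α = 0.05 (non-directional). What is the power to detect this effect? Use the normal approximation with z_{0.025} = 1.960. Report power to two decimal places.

For two equal groups, power = Φ(d·√(n/2) − z_{α/2}).
d·√(n/2) = 0.80 × √(9/2) = 0.80 × 2.121 = 1.697.
z_β = 1.697 − 1.960 = -0.263.
Power = Φ(-0.263) = 0.396.

power ≈ 0.40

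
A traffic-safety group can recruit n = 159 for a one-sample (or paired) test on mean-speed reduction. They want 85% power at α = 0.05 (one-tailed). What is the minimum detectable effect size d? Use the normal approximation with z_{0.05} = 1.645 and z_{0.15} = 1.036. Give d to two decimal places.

For a single sample (or paired design) of n = 159: d_min = (z_{α} + z_β)/√n.
z-sum = 1.645 + 1.036 = 2.681.
d_min = 2.681 / √159 = 2.681 / 12.610 = 0.213.

d_min ≈ 0.21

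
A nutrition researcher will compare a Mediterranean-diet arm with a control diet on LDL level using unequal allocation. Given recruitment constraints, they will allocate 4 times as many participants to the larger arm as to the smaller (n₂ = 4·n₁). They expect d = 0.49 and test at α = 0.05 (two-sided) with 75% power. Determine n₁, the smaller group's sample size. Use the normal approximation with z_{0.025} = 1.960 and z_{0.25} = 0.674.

With allocation ratio k = n₂/n₁ = 4, Var(x̄₁−x̄₂) = σ²(1/n₁ + 1/(k·n₁)) = σ²·(k+1)/(k·n₁).
So n₁ = (1 + 1/k)·((z_{α/2} + z_β)/d)² = 1.250 × (2.634/0.49)².
n₁ = 1.250 × 28.90 = 36.1.
Round up: n₁ = 37, giving n₂ = 4 × 37 = 148.

n₁ = 37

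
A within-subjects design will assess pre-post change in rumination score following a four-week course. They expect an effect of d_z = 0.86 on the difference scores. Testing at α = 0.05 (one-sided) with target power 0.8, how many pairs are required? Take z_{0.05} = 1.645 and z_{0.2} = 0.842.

n = 9 pairs

For a paired (one-sample on differences) test: n = ((z_{α} + z_β) / d)².
z_{α} + z_β = 1.645 + 0.842 = 2.487.
n = (2.487 / 0.86)² = 2.892² = 8.36.
Round up.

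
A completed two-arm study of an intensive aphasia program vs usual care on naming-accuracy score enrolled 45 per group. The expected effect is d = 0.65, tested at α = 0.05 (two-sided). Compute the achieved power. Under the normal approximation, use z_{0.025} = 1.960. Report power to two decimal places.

For two equal groups, power = Φ(d·√(n/2) − z_{α/2}).
d·√(n/2) = 0.65 × √(45/2) = 0.65 × 4.743 = 3.083.
z_β = 3.083 − 1.960 = 1.123.
Power = Φ(1.123) = 0.869.

power ≈ 0.87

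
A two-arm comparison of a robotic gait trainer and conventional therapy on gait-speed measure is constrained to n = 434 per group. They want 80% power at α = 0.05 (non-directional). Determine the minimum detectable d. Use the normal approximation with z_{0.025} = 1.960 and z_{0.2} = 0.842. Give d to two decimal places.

d_min ≈ 0.19

For two independent groups of n = 434 each: d_min = (z_{α/2} + z_β)·√(2/n).
z-sum = 1.960 + 0.842 = 2.802.
d_min = 2.802 × √(2/434) = 2.802 × 0.0679 = 0.190.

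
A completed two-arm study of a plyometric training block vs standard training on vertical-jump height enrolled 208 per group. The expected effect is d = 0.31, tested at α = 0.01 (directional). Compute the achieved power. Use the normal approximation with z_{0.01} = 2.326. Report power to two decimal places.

power ≈ 0.80

For two equal groups, power = Φ(d·√(n/2) − z_{α}).
d·√(n/2) = 0.31 × √(208/2) = 0.31 × 10.198 = 3.161.
z_β = 3.161 − 2.326 = 0.835.
Power = Φ(0.835) = 0.798.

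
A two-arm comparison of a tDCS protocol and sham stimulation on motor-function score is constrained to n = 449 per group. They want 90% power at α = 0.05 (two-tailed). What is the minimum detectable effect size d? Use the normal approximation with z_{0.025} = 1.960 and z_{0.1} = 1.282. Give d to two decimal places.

d_min ≈ 0.22

For two independent groups of n = 449 each: d_min = (z_{α/2} + z_β)·√(2/n).
z-sum = 1.960 + 1.282 = 3.242.
d_min = 3.242 × √(2/449) = 3.242 × 0.0667 = 0.216.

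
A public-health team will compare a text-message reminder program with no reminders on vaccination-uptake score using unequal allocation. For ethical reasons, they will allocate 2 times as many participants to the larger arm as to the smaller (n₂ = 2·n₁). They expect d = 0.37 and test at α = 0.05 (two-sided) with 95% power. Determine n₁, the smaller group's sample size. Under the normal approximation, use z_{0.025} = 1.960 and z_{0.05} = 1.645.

With allocation ratio k = n₂/n₁ = 2, Var(x̄₁−x̄₂) = σ²(1/n₁ + 1/(k·n₁)) = σ²·(k+1)/(k·n₁).
So n₁ = (1 + 1/k)·((z_{α/2} + z_β)/d)² = 1.500 × (3.605/0.37)².
n₁ = 1.500 × 94.93 = 142.4.
Round up: n₁ = 143, giving n₂ = 2 × 143 = 286.

n₁ = 143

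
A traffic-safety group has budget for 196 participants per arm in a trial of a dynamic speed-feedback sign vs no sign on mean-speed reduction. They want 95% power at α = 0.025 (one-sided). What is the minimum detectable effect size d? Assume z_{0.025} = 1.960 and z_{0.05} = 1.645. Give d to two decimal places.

d_min ≈ 0.36

For two independent groups of n = 196 each: d_min = (z_{α} + z_β)·√(2/n).
z-sum = 1.960 + 1.645 = 3.605.
d_min = 3.605 × √(2/196) = 3.605 × 0.1010 = 0.364.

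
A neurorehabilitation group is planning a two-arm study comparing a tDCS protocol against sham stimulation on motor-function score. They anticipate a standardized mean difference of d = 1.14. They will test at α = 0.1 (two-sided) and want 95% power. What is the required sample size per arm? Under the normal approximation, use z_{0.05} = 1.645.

For two independent groups with equal n: n = 2·((z_{α/2} + z_β) / d)².
z_{α/2} + z_β = 1.645 + 1.645 = 3.290.
n = 2 × (3.290 / 1.14)² = 2 × 2.886² = 2 × 8.33 = 16.7.
Round up to the next whole participant.

n = 17 per group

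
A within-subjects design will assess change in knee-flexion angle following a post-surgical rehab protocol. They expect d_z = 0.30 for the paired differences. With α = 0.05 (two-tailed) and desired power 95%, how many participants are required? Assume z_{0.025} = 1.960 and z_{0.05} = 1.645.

n = 145 pairs

For a paired (one-sample on differences) test: n = ((z_{α/2} + z_β) / d)².
z_{α/2} + z_β = 1.960 + 1.645 = 3.605.
n = (3.605 / 0.30)² = 12.017² = 144.40.
Round up.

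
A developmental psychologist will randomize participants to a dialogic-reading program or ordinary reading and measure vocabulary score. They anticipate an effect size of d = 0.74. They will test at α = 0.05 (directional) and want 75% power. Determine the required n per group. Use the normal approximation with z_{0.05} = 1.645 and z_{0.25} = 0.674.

For two independent groups with equal n: n = 2·((z_{α} + z_β) / d)².
z_{α} + z_β = 1.645 + 0.674 = 2.319.
n = 2 × (2.319 / 0.74)² = 2 × 3.134² = 2 × 9.82 = 19.6.
Round up to the next whole participant.

n = 20 per group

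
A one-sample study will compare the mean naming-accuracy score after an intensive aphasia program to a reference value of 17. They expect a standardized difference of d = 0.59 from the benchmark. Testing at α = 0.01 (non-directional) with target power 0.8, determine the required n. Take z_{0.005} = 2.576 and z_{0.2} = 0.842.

n = 34

For a one-sample test: n = ((z_{α/2} + z_β) / d)².
z_{α/2} + z_β = 2.576 + 0.842 = 3.418.
n = (3.418 / 0.59)² = 5.793² = 33.56.
Round up.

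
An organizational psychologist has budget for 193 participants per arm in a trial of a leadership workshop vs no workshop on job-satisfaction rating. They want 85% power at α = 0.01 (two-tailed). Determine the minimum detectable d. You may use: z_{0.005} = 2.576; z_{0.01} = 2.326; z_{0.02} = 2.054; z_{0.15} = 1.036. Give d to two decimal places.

d_min ≈ 0.37

For two independent groups of n = 193 each: d_min = (z_{α/2} + z_β)·√(2/n).
z-sum = 2.576 + 1.036 = 3.612.
d_min = 3.612 × √(2/193) = 3.612 × 0.1018 = 0.368.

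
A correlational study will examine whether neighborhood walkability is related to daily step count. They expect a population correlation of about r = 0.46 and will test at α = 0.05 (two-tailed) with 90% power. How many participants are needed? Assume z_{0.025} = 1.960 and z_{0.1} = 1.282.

Fisher's z: C = ½·ln((1+r)/(1−r)) = ½·ln(2.7037) = 0.4973.
n = ((z_{α/2} + z_β)/C)² + 3.
(1.960 + 1.282) / 0.4973 = 3.242 / 0.4973 = 6.519.
n = 6.519² + 3 = 42.50 + 3 = 45.5.
Round up.

n = 46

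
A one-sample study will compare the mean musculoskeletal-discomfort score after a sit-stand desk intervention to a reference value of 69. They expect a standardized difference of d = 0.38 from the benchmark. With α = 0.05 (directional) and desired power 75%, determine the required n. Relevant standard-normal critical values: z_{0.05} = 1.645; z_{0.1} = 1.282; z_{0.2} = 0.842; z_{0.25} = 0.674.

n = 38

For a one-sample test: n = ((z_{α} + z_β) / d)².
z_{α} + z_β = 1.645 + 0.674 = 2.319.
n = (2.319 / 0.38)² = 6.103² = 37.24.
Round up.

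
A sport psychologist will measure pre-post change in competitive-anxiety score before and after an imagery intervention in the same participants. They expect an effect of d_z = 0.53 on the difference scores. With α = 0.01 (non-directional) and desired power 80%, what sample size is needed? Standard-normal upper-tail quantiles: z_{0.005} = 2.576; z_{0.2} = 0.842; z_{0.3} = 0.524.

For a paired (one-sample on differences) test: n = ((z_{α/2} + z_β) / d)².
z_{α/2} + z_β = 2.576 + 0.842 = 3.418.
n = (3.418 / 0.53)² = 6.449² = 41.59.
Round up.

n = 42 pairs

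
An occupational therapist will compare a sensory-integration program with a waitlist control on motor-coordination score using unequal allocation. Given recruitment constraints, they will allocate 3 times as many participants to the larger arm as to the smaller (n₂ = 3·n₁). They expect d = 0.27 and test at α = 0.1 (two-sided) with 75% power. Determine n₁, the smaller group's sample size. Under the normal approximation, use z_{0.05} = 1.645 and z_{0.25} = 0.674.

n₁ = 99

With allocation ratio k = n₂/n₁ = 3, Var(x̄₁−x̄₂) = σ²(1/n₁ + 1/(k·n₁)) = σ²·(k+1)/(k·n₁).
So n₁ = (1 + 1/k)·((z_{α/2} + z_β)/d)² = 1.333 × (2.319/0.27)².
n₁ = 1.333 × 73.77 = 98.4.
Round up: n₁ = 99, giving n₂ = 3 × 99 = 297.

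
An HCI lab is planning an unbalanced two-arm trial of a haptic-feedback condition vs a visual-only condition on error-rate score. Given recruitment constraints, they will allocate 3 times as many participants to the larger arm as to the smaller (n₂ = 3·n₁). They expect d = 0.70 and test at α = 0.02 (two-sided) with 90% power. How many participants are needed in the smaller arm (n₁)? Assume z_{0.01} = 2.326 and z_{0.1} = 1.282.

With allocation ratio k = n₂/n₁ = 3, Var(x̄₁−x̄₂) = σ²(1/n₁ + 1/(k·n₁)) = σ²·(k+1)/(k·n₁).
So n₁ = (1 + 1/k)·((z_{α/2} + z_β)/d)² = 1.333 × (3.608/0.70)².
n₁ = 1.333 × 26.57 = 35.4.
Round up: n₁ = 36, giving n₂ = 3 × 36 = 108.

n₁ = 36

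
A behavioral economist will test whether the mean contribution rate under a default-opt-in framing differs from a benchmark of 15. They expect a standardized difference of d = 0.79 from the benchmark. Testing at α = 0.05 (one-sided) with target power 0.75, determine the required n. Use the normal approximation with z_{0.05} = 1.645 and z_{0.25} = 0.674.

n = 9

For a one-sample test: n = ((z_{α} + z_β) / d)².
z_{α} + z_β = 1.645 + 0.674 = 2.319.
n = (2.319 / 0.79)² = 2.935² = 8.62.
Round up.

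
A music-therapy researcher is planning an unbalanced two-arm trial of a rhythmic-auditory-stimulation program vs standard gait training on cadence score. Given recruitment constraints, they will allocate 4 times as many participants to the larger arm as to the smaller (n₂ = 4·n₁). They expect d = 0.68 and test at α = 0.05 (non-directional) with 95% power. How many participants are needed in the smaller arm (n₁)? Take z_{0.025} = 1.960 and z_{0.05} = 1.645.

With allocation ratio k = n₂/n₁ = 4, Var(x̄₁−x̄₂) = σ²(1/n₁ + 1/(k·n₁)) = σ²·(k+1)/(k·n₁).
So n₁ = (1 + 1/k)·((z_{α/2} + z_β)/d)² = 1.250 × (3.605/0.68)².
n₁ = 1.250 × 28.11 = 35.1.
Round up: n₁ = 36, giving n₂ = 4 × 36 = 144.

n₁ = 36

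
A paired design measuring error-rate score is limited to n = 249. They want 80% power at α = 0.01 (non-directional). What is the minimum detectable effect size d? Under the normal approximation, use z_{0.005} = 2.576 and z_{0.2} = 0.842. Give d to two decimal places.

d_min ≈ 0.22

For a single sample (or paired design) of n = 249: d_min = (z_{α/2} + z_β)/√n.
z-sum = 2.576 + 0.842 = 3.418.
d_min = 3.418 / √249 = 3.418 / 15.780 = 0.217.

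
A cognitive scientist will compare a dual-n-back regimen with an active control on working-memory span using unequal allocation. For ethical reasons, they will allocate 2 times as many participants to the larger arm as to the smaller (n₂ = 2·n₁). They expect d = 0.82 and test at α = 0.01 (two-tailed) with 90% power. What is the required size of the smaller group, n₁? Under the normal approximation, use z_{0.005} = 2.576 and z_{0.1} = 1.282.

With allocation ratio k = n₂/n₁ = 2, Var(x̄₁−x̄₂) = σ²(1/n₁ + 1/(k·n₁)) = σ²·(k+1)/(k·n₁).
So n₁ = (1 + 1/k)·((z_{α/2} + z_β)/d)² = 1.500 × (3.858/0.82)².
n₁ = 1.500 × 22.14 = 33.2.
Round up: n₁ = 34, giving n₂ = 2 × 34 = 68.

n₁ = 34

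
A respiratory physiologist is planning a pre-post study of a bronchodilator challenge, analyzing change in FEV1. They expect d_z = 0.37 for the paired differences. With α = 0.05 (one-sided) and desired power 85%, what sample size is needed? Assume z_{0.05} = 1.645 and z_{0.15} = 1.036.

n = 53 pairs

For a paired (one-sample on differences) test: n = ((z_{α} + z_β) / d)².
z_{α} + z_β = 1.645 + 1.036 = 2.681.
n = (2.681 / 0.37)² = 7.246² = 52.50.
Round up.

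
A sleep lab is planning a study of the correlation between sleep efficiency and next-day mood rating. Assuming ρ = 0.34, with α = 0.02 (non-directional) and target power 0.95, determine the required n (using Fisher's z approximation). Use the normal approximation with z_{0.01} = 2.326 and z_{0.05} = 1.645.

Fisher's z: C = ½·ln((1+r)/(1−r)) = ½·ln(2.0303) = 0.3541.
n = ((z_{α/2} + z_β)/C)² + 3.
(2.326 + 1.645) / 0.3541 = 3.971 / 0.3541 = 11.214.
n = 11.214² + 3 = 125.76 + 3 = 128.8.
Round up.

n = 129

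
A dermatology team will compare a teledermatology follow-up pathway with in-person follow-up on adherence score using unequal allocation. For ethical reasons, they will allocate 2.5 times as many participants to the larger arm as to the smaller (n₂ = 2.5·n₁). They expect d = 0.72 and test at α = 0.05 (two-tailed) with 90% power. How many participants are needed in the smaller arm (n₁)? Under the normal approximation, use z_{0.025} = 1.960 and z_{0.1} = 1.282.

n₁ = 29

With allocation ratio k = n₂/n₁ = 2.5, Var(x̄₁−x̄₂) = σ²(1/n₁ + 1/(k·n₁)) = σ²·(k+1)/(k·n₁).
So n₁ = (1 + 1/k)·((z_{α/2} + z_β)/d)² = 1.400 × (3.242/0.72)².
n₁ = 1.400 × 20.28 = 28.4.
Round up: n₁ = 29, giving n₂ = ⌈2.5 × 29⌉ = ⌈72.5⌉ = 73.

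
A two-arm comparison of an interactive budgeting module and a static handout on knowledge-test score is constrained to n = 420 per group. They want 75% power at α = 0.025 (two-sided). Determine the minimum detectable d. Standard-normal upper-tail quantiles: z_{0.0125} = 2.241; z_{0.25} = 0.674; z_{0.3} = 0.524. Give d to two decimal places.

For two independent groups of n = 420 each: d_min = (z_{α/2} + z_β)·√(2/n).
z-sum = 2.241 + 0.674 = 2.915.
d_min = 2.915 × √(2/420) = 2.915 × 0.0690 = 0.201.

d_min ≈ 0.20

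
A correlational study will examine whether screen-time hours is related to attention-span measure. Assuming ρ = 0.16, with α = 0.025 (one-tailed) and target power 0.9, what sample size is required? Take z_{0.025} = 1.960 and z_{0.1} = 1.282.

Fisher's z: C = ½·ln((1+r)/(1−r)) = ½·ln(1.3810) = 0.1614.
n = ((z_{α} + z_β)/C)² + 3.
(1.960 + 1.282) / 0.1614 = 3.242 / 0.1614 = 20.087.
n = 20.087² + 3 = 403.48 + 3 = 406.5.
Round up.

n = 407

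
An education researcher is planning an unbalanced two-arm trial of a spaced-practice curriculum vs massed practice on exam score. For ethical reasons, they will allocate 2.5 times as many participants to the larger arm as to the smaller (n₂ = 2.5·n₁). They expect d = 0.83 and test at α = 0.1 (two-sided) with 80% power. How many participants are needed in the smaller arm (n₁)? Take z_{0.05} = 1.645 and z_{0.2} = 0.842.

With allocation ratio k = n₂/n₁ = 2.5, Var(x̄₁−x̄₂) = σ²(1/n₁ + 1/(k·n₁)) = σ²·(k+1)/(k·n₁).
So n₁ = (1 + 1/k)·((z_{α/2} + z_β)/d)² = 1.400 × (2.487/0.83)².
n₁ = 1.400 × 8.98 = 12.6.
Round up: n₁ = 13, giving n₂ = ⌈2.5 × 13⌉ = ⌈32.5⌉ = 33.

n₁ = 13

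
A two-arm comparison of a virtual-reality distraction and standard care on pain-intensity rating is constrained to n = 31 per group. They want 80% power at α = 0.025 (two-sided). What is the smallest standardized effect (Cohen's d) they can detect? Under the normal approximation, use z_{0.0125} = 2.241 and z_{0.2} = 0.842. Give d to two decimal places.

For two independent groups of n = 31 each: d_min = (z_{α/2} + z_β)·√(2/n).
z-sum = 2.241 + 0.842 = 3.083.
d_min = 3.083 × √(2/31) = 3.083 × 0.2540 = 0.783.

d_min ≈ 0.78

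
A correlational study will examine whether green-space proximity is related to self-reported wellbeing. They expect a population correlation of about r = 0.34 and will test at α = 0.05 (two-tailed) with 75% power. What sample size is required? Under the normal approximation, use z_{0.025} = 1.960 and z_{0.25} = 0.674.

n = 59

Fisher's z: C = ½·ln((1+r)/(1−r)) = ½·ln(2.0303) = 0.3541.
n = ((z_{α/2} + z_β)/C)² + 3.
(1.960 + 0.674) / 0.3541 = 2.634 / 0.3541 = 7.439.
n = 7.439² + 3 = 55.33 + 3 = 58.3.
Round up.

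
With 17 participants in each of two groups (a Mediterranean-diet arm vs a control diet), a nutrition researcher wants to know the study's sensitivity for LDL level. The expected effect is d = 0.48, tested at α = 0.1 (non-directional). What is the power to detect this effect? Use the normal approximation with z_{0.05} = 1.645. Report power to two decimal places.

For two equal groups, power = Φ(d·√(n/2) − z_{α/2}).
d·√(n/2) = 0.48 × √(17/2) = 0.48 × 2.915 = 1.399.
z_β = 1.399 − 1.645 = -0.246.
Power = Φ(-0.246) = 0.403.

power ≈ 0.40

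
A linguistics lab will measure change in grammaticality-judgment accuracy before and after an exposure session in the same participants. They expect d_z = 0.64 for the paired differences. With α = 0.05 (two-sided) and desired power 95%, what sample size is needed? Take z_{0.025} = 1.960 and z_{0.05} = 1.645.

n = 32 pairs

For a paired (one-sample on differences) test: n = ((z_{α/2} + z_β) / d)².
z_{α/2} + z_β = 1.960 + 1.645 = 3.605.
n = (3.605 / 0.64)² = 5.633² = 31.73.
Round up.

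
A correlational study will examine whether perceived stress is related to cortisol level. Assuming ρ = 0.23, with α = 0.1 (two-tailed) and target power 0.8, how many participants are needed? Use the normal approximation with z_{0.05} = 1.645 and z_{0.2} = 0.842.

n = 116

Fisher's z: C = ½·ln((1+r)/(1−r)) = ½·ln(1.5974) = 0.2342.
n = ((z_{α/2} + z_β)/C)² + 3.
(1.645 + 0.842) / 0.2342 = 2.487 / 0.2342 = 10.619.
n = 10.619² + 3 = 112.77 + 3 = 115.8.
Round up.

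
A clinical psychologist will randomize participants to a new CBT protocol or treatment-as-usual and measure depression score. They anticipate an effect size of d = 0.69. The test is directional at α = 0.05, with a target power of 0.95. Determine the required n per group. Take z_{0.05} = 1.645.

n = 46 per group

For two independent groups with equal n: n = 2·((z_{α} + z_β) / d)².
z_{α} + z_β = 1.645 + 1.645 = 3.290.
n = 2 × (3.290 / 0.69)² = 2 × 4.768² = 2 × 22.73 = 45.5.
Round up to the next whole participant.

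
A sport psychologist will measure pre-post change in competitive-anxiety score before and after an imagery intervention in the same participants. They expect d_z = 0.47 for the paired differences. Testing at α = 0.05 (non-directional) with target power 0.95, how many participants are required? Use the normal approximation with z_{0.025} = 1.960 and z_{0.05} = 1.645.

For a paired (one-sample on differences) test: n = ((z_{α/2} + z_β) / d)².
z_{α/2} + z_β = 1.960 + 1.645 = 3.605.
n = (3.605 / 0.47)² = 7.670² = 58.83.
Round up.

n = 59 pairs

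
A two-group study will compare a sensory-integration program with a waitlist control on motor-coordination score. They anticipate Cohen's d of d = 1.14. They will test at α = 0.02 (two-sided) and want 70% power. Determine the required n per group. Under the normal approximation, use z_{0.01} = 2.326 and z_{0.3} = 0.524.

For two independent groups with equal n: n = 2·((z_{α/2} + z_β) / d)².
z_{α/2} + z_β = 2.326 + 0.524 = 2.850.
n = 2 × (2.850 / 1.14)² = 2 × 2.500² = 2 × 6.25 = 12.5.
Round up to the next whole participant.

n = 13 per group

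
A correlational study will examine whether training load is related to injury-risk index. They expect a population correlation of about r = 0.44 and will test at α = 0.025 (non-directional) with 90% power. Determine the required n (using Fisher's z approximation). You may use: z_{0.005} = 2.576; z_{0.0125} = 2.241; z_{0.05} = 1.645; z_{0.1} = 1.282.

Fisher's z: C = ½·ln((1+r)/(1−r)) = ½·ln(2.5714) = 0.4722.
n = ((z_{α/2} + z_β)/C)² + 3.
(2.241 + 1.282) / 0.4722 = 3.523 / 0.4722 = 7.461.
n = 7.461² + 3 = 55.66 + 3 = 58.7.
Round up.

n = 59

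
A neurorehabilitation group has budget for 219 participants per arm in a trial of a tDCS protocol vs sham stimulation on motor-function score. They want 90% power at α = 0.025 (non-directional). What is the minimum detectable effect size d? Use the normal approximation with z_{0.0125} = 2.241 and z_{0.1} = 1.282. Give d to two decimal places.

For two independent groups of n = 219 each: d_min = (z_{α/2} + z_β)·√(2/n).
z-sum = 2.241 + 1.282 = 3.523.
d_min = 3.523 × √(2/219) = 3.523 × 0.0956 = 0.337.

d_min ≈ 0.34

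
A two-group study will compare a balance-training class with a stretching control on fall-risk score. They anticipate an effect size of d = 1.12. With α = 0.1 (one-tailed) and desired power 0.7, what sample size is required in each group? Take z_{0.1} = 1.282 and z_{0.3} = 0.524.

n = 6 per group

For two independent groups with equal n: n = 2·((z_{α} + z_β) / d)².
z_{α} + z_β = 1.282 + 0.524 = 1.806.
n = 2 × (1.806 / 1.12)² = 2 × 1.612² = 2 × 2.60 = 5.2.
Round up to the next whole participant.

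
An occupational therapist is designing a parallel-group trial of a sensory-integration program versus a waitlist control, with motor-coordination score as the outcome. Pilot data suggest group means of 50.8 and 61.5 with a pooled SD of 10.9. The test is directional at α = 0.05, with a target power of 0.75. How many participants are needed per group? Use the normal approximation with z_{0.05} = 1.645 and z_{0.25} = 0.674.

Cohen's d = |M₁ − M₂| / SD_pooled = |50.8 − 61.5| / 10.9 = 10.7 / 10.9 = 0.982.
For two independent groups with equal n: n = 2·((z_{α} + z_β) / d)².
z_{α} + z_β = 1.645 + 0.674 = 2.319.
n = 2 × (2.319 / 0.982)² = 2 × 2.362² = 2 × 5.58 = 11.2.
Round up to the next whole participant.

n = 12 per group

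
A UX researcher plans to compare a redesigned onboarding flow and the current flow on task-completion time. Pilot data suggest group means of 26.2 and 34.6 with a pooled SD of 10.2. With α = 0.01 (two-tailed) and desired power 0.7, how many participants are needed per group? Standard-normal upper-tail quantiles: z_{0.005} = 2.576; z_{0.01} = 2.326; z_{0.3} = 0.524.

Cohen's d = |M₁ − M₂| / SD_pooled = |26.2 − 34.6| / 10.2 = 8.4 / 10.2 = 0.824.
For two independent groups with equal n: n = 2·((z_{α/2} + z_β) / d)².
z_{α/2} + z_β = 2.576 + 0.524 = 3.100.
n = 2 × (3.100 / 0.824)² = 2 × 3.762² = 2 × 14.15 = 28.3.
Round up to the next whole participant.

n = 29 per group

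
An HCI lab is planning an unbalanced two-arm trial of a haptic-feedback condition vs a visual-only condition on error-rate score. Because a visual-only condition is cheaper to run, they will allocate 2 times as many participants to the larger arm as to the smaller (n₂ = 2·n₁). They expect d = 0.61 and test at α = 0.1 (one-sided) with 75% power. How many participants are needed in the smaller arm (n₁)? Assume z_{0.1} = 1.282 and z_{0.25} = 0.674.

n₁ = 16

With allocation ratio k = n₂/n₁ = 2, Var(x̄₁−x̄₂) = σ²(1/n₁ + 1/(k·n₁)) = σ²·(k+1)/(k·n₁).
So n₁ = (1 + 1/k)·((z_{α} + z_β)/d)² = 1.500 × (1.956/0.61)².
n₁ = 1.500 × 10.28 = 15.4.
Round up: n₁ = 16, giving n₂ = 2 × 16 = 32.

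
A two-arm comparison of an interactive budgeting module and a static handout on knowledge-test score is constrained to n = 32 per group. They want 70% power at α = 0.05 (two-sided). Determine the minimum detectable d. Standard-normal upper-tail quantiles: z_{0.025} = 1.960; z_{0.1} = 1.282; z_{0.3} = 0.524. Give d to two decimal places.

For two independent groups of n = 32 each: d_min = (z_{α/2} + z_β)·√(2/n).
z-sum = 1.960 + 0.524 = 2.484.
d_min = 2.484 × √(2/32) = 2.484 × 0.2500 = 0.621.

d_min ≈ 0.62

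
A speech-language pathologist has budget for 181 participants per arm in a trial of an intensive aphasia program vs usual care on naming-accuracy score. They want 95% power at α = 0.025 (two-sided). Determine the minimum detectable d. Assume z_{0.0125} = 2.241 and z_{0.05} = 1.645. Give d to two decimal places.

For two independent groups of n = 181 each: d_min = (z_{α/2} + z_β)·√(2/n).
z-sum = 2.241 + 1.645 = 3.886.
d_min = 3.886 × √(2/181) = 3.886 × 0.1051 = 0.408.

d_min ≈ 0.41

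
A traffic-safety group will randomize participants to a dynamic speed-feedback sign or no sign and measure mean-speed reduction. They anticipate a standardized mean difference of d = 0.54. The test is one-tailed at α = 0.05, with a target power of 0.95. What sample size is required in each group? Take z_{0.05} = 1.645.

For two independent groups with equal n: n = 2·((z_{α} + z_β) / d)².
z_{α} + z_β = 1.645 + 1.645 = 3.290.
n = 2 × (3.290 / 0.54)² = 2 × 6.093² = 2 × 37.12 = 74.2.
Round up to the next whole participant.

n = 75 per group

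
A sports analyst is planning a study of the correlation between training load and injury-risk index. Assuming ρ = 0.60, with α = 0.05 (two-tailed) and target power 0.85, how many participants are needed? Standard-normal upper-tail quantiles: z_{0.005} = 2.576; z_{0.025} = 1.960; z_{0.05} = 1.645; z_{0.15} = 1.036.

n = 22

Fisher's z: C = ½·ln((1+r)/(1−r)) = ½·ln(4.0000) = 0.6931.
n = ((z_{α/2} + z_β)/C)² + 3.
(1.960 + 1.036) / 0.6931 = 2.996 / 0.6931 = 4.323.
n = 4.323² + 3 = 18.68 + 3 = 21.7.
Round up.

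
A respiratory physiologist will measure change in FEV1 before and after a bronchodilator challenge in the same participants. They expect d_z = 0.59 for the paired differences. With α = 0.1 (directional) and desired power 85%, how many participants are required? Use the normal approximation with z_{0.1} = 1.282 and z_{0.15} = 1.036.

For a paired (one-sample on differences) test: n = ((z_{α} + z_β) / d)².
z_{α} + z_β = 1.282 + 1.036 = 2.318.
n = (2.318 / 0.59)² = 3.929² = 15.44.
Round up.

n = 16 pairs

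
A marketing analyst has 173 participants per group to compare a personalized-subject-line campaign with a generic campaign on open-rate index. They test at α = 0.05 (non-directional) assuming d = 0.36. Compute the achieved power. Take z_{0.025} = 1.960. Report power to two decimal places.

For two equal groups, power = Φ(d·√(n/2) − z_{α/2}).
d·√(n/2) = 0.36 × √(173/2) = 0.36 × 9.301 = 3.348.
z_β = 3.348 − 1.960 = 1.388.
Power = Φ(1.388) = 0.917.

power ≈ 0.92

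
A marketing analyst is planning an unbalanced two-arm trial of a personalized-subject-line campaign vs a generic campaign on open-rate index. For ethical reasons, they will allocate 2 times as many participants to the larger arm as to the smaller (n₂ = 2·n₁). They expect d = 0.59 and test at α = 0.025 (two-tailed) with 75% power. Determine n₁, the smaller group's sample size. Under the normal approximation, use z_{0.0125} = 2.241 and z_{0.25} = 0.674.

n₁ = 37

With allocation ratio k = n₂/n₁ = 2, Var(x̄₁−x̄₂) = σ²(1/n₁ + 1/(k·n₁)) = σ²·(k+1)/(k·n₁).
So n₁ = (1 + 1/k)·((z_{α/2} + z_β)/d)² = 1.500 × (2.915/0.59)².
n₁ = 1.500 × 24.41 = 36.6.
Round up: n₁ = 37, giving n₂ = 2 × 37 = 74.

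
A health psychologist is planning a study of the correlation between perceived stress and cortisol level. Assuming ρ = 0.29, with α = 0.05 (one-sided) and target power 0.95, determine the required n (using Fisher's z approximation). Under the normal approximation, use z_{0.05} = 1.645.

Fisher's z: C = ½·ln((1+r)/(1−r)) = ½·ln(1.8169) = 0.2986.
n = ((z_{α} + z_β)/C)² + 3.
(1.645 + 1.645) / 0.2986 = 3.290 / 0.2986 = 11.018.
n = 11.018² + 3 = 121.40 + 3 = 124.4.
Round up.

n = 125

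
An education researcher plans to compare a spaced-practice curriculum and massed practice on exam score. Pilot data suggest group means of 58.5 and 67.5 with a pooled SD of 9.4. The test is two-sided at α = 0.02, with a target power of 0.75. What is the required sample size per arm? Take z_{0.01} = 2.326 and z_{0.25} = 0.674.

n = 20 per group

Cohen's d = |M₁ − M₂| / SD_pooled = |58.5 − 67.5| / 9.4 = 9.0 / 9.4 = 0.957.
For two independent groups with equal n: n = 2·((z_{α/2} + z_β) / d)².
z_{α/2} + z_β = 2.326 + 0.674 = 3.000.
n = 2 × (3.000 / 0.957)² = 2 × 3.135² = 2 × 9.83 = 19.7.
Round up to the next whole participant.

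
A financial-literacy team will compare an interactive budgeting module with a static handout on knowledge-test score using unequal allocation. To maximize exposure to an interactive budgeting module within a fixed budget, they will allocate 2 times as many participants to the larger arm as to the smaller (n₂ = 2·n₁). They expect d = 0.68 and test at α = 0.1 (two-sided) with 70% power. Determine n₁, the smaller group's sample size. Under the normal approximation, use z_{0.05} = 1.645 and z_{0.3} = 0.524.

With allocation ratio k = n₂/n₁ = 2, Var(x̄₁−x̄₂) = σ²(1/n₁ + 1/(k·n₁)) = σ²·(k+1)/(k·n₁).
So n₁ = (1 + 1/k)·((z_{α/2} + z_β)/d)² = 1.500 × (2.169/0.68)².
n₁ = 1.500 × 10.17 = 15.3.
Round up: n₁ = 16, giving n₂ = 2 × 16 = 32.

n₁ = 16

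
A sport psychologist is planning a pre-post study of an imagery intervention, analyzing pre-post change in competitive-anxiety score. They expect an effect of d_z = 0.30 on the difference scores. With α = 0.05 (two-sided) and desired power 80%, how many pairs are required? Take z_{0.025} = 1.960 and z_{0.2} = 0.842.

For a paired (one-sample on differences) test: n = ((z_{α/2} + z_β) / d)².
z_{α/2} + z_β = 1.960 + 0.842 = 2.802.
n = (2.802 / 0.30)² = 9.340² = 87.24.
Round up.

n = 88 pairs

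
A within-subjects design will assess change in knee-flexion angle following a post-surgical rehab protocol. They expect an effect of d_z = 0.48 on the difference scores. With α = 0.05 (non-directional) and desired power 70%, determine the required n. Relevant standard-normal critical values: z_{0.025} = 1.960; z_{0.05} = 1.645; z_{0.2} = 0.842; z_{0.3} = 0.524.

n = 27 pairs

For a paired (one-sample on differences) test: n = ((z_{α/2} + z_β) / d)².
z_{α/2} + z_β = 1.960 + 0.524 = 2.484.
n = (2.484 / 0.48)² = 5.175² = 26.78.
Round up.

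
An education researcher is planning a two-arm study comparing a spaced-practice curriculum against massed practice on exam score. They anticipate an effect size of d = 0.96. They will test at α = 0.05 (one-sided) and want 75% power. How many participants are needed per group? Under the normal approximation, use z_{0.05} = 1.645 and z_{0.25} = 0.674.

For two independent groups with equal n: n = 2·((z_{α} + z_β) / d)².
z_{α} + z_β = 1.645 + 0.674 = 2.319.
n = 2 × (2.319 / 0.96)² = 2 × 2.416² = 2 × 5.84 = 11.7.
Round up to the next whole participant.

n = 12 per group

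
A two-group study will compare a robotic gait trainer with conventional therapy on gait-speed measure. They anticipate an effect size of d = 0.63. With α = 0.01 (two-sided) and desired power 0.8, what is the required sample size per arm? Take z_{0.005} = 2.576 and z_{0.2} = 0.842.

For two independent groups with equal n: n = 2·((z_{α/2} + z_β) / d)².
z_{α/2} + z_β = 2.576 + 0.842 = 3.418.
n = 2 × (3.418 / 0.63)² = 2 × 5.425² = 2 × 29.43 = 58.9.
Round up to the next whole participant.

n = 59 per group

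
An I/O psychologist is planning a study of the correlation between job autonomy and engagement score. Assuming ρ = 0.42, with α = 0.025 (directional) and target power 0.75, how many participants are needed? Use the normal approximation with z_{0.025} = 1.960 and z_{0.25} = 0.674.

Fisher's z: C = ½·ln((1+r)/(1−r)) = ½·ln(2.4483) = 0.4477.
n = ((z_{α} + z_β)/C)² + 3.
(1.960 + 0.674) / 0.4477 = 2.634 / 0.4477 = 5.883.
n = 5.883² + 3 = 34.61 + 3 = 37.6.
Round up.

n = 38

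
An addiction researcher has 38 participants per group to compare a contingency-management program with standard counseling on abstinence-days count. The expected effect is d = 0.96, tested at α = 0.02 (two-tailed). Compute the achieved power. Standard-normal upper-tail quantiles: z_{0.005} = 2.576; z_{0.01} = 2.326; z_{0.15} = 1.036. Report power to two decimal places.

For two equal groups, power = Φ(d·√(n/2) − z_{α/2}).
d·√(n/2) = 0.96 × √(38/2) = 0.96 × 4.359 = 4.185.
z_β = 4.185 − 2.326 = 1.859.
Power = Φ(1.859) = 0.968.

power ≈ 0.97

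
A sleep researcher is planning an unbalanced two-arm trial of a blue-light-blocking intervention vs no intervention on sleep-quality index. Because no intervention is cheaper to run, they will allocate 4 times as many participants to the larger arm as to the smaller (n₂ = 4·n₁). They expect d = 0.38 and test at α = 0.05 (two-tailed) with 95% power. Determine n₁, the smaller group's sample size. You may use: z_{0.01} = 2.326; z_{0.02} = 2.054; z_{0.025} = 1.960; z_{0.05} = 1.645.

With allocation ratio k = n₂/n₁ = 4, Var(x̄₁−x̄₂) = σ²(1/n₁ + 1/(k·n₁)) = σ²·(k+1)/(k·n₁).
So n₁ = (1 + 1/k)·((z_{α/2} + z_β)/d)² = 1.250 × (3.605/0.38)².
n₁ = 1.250 × 90.00 = 112.5.
Round up: n₁ = 113, giving n₂ = 4 × 113 = 452.

n₁ = 113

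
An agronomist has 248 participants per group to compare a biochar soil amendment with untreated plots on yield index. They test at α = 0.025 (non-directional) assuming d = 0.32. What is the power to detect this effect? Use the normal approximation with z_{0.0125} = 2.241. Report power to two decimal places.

For two equal groups, power = Φ(d·√(n/2) − z_{α/2}).
d·√(n/2) = 0.32 × √(248/2) = 0.32 × 11.136 = 3.563.
z_β = 3.563 − 2.241 = 1.322.
Power = Φ(1.322) = 0.907.

power ≈ 0.91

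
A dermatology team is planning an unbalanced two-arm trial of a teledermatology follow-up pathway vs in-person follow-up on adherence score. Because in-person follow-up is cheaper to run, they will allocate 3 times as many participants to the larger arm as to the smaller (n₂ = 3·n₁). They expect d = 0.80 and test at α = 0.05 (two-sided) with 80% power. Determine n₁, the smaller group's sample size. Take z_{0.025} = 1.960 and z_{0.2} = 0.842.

n₁ = 17

With allocation ratio k = n₂/n₁ = 3, Var(x̄₁−x̄₂) = σ²(1/n₁ + 1/(k·n₁)) = σ²·(k+1)/(k·n₁).
So n₁ = (1 + 1/k)·((z_{α/2} + z_β)/d)² = 1.333 × (2.802/0.80)².
n₁ = 1.333 × 12.27 = 16.4.
Round up: n₁ = 17, giving n₂ = 3 × 17 = 51.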